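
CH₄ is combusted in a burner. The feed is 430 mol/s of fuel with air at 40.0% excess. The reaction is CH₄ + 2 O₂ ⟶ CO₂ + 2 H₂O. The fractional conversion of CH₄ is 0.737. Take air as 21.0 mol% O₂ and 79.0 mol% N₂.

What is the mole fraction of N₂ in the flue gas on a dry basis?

Stoichiometric O₂ = 2 × 430 = 860 mol/s; O₂ fed = 860 × 1.400 = 1204 mol/s.
N₂ fed = 1204 × 79/21 = 4529 mol/s.
Fuel reacted = 0.737 × 430 → ξ = 316.9 mol/s.
Outlet (n = n₀ + ν ξ):
  CH₄: 430 − 1(316.9) = 113.1
  O₂: 1204 − 2(316.9) = 570.2
  N₂: 4529 (inert)
  CO₂: 0 + 1(316.9) = 316.9
  H₂O: 0 + 2(316.9) = 633.8
Dry total = 5530 mol/s; y_N₂ (dry) = 4529 / 5530 = 0.8191.

0.819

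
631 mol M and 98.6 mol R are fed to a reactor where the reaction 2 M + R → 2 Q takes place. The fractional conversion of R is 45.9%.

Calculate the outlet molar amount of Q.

90.5 mol

R reacted = 0.459 × 98.6 = 45.26 mol; ν_R = −1, so ξ = 45.26/1 = 45.26 mol.
Outlet amounts (n = n₀ + ν ξ):
  M: 631 − 2(45.26) = 540.5
  R: 98.6 − 1(45.26) = 53.34
  Q: 0 + 2(45.26) = 90.51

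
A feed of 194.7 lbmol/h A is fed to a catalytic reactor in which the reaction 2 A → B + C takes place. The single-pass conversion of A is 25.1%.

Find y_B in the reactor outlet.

A reacted = 0.251 × 194.7 = 48.87 lbmol/h; ν_A = −2, so ξ = 48.87/2 = 24.43 lbmol/h.
Outlet amounts (n = n₀ + ν ξ):
  A: 194.7 − 2(24.43) = 145.8
  B: 0 + 1(24.43) = 24.43
  C: 0 + 1(24.43) = 24.43
Total out = 194.7 lbmol/h; y_B = 24.43 / 194.7 = 0.1255.

0.126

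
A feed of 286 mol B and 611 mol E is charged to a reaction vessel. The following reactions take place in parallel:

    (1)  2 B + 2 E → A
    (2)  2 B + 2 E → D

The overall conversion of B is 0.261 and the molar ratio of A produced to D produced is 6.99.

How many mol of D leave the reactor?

4.67 mol

Conversion of B: B consumed = 0.261 × 286 = 74.65 mol = 2ξ₁ + 2ξ₂.
Selectivity: 1ξ₁ / (1ξ₂) = 6.99 → ξ₁ = 6.99 ξ₂.
Substitute: (2·6.99 + 2) ξ₂ = 74.65 → ξ₂ = 4.671 mol, ξ₁ = 32.65 mol.
Outlet amounts (n = n₀ + Σ ν·ξ):
  B: 286 − 2(32.65) − 2(4.671) = 211.4
  E: 611 − 2(32.65) − 2(4.671) = 536.4
  A: 0 + 1(32.65) = 32.65
  D: 0 + 1(4.671) = 4.671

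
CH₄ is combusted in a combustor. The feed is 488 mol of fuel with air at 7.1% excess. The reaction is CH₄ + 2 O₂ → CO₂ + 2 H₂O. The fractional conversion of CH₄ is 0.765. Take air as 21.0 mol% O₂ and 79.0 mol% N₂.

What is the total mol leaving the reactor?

Stoichiometric O₂ = 2 × 488 = 976 mol; O₂ fed = 976 × 1.071 = 1045 mol.
N₂ fed = 1045 × 79/21 = 3932 mol.
Fuel reacted = 0.765 × 488 → ξ = 373.3 mol.
Outlet (n = n₀ + ν ξ):
  CH₄: 488 − 1(373.3) = 114.7
  O₂: 1045 − 2(373.3) = 298.7
  N₂: 3932 (inert)
  CO₂: 0 + 1(373.3) = 373.3
  H₂O: 0 + 2(373.3) = 746.6
Total out = 114.7 + 298.7 + 3932 + 373.3 + 746.6 = 5466 mol.

5470 mol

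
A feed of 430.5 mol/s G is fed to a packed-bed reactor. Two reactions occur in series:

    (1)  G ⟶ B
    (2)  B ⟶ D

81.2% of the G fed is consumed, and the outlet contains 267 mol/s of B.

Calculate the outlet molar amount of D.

82.6 mol/s

Conversion of G: G consumed = 1ξ₁ = 0.812 × 430.5 → ξ₁ = 349.6 mol/s.
B balance: n_B = 0 + 1ξ₁ − 1ξ₂ = 267 → ξ₂ = (1·349.6 − 267)/1 = 82.57 mol/s.
Outlet amounts (n = n₀ + Σ ν·ξ):
  G: 430.5 − 1(349.6) = 80.93
  B: 0 + 1(349.6) − 1(82.57) = 267
  D: 0 + 1(82.57) = 82.57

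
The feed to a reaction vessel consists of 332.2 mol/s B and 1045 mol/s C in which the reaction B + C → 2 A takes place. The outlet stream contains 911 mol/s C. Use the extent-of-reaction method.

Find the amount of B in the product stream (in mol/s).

For C: n = n₀ − 1ξ → 911 = 1045 − 1ξ, giving ξ = 134 mol/s.
Outlet amounts (n = n₀ + ν ξ):
  B: 332.2 − 1(134) = 198.2
  C: 1045 − 1(134) = 911
  A: 0 + 2(134) = 268

198 mol/s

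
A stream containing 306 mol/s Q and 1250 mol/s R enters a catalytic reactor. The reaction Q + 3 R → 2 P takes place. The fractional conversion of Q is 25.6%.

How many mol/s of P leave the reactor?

157 mol/s

Q reacted = 0.256 × 306 = 78.34 mol/s; ν_Q = −1, so ξ = 78.34/1 = 78.34 mol/s.
Outlet amounts (n = n₀ + ν ξ):
  Q: 306 − 1(78.34) = 227.7
  R: 1250 − 3(78.34) = 1015
  P: 0 + 2(78.34) = 156.7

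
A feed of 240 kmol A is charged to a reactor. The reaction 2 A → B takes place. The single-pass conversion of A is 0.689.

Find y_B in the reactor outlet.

A reacted = 0.689 × 240 = 165.4 kmol; ν_A = −2, so ξ = 165.4/2 = 82.68 kmol.
Outlet amounts (n = n₀ + ν ξ):
  A: 240 − 2(82.68) = 74.64
  B: 0 + 1(82.68) = 82.68
Total out = 157.3 kmol; y_B = 82.68 / 157.3 = 0.5256.

0.526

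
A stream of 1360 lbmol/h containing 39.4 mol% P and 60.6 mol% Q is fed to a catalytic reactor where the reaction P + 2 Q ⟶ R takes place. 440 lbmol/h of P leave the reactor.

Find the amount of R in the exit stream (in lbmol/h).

For P: n = n₀ − 1ξ → 440 = 535.8 − 1ξ, giving ξ = 95.84 lbmol/h.
Outlet amounts (n = n₀ + ν ξ):
  P: 535.8 − 1(95.84) = 440
  Q: 824.2 − 2(95.84) = 632.5
  R: 0 + 1(95.84) = 95.84

95.8 lbmol/h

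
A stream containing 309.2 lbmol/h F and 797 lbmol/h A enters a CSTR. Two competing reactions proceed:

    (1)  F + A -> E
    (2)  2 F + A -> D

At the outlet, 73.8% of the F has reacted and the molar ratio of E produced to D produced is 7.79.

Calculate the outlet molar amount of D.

23.3 lbmol/h

Conversion of F: F consumed = 0.738 × 309.2 = 228.2 lbmol/h = 1ξ₁ + 2ξ₂.
Selectivity: 1ξ₁ / (1ξ₂) = 7.79 → ξ₁ = 7.79 ξ₂.
Substitute: (1·7.79 + 2) ξ₂ = 228.2 → ξ₂ = 23.31 lbmol/h, ξ₁ = 181.6 lbmol/h.
Outlet amounts (n = n₀ + Σ ν·ξ):
  F: 309.2 − 1(181.6) − 2(23.31) = 81.01
  A: 797 − 1(181.6) − 1(23.31) = 592.1
  E: 0 + 1(181.6) = 181.6
  D: 0 + 1(23.31) = 23.31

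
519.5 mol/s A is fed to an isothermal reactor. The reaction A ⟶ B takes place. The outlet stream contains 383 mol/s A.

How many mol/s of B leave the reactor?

For A: n = n₀ − 1ξ → 383 = 519.5 − 1ξ, giving ξ = 136.5 mol/s.
Outlet amounts (n = n₀ + ν ξ):
  A: 519.5 − 1(136.5) = 383
  B: 0 + 1(136.5) = 136.5

136 mol/s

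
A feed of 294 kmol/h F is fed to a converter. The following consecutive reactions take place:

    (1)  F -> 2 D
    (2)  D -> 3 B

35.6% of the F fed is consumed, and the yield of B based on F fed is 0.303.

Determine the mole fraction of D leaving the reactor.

0.392

Conversion of F: F consumed = 1ξ₁ = 0.356 × 294 → ξ₁ = 104.7 kmol/h.
Yield of B: 3ξ₂ / 294 = 0.303 → ξ₂ = 29.69 kmol/h.
Outlet amounts (n = n₀ + Σ ν·ξ):
  F: 294 − 1(104.7) = 189.3
  D: 0 + 2(104.7) − 1(29.69) = 179.6
  B: 0 + 3(29.69) = 89.08
Total out = 458.1 kmol/h; y_D = 179.6 / 458.1 = 0.3922.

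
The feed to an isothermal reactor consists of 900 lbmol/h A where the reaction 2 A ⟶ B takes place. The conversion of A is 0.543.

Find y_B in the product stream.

A reacted = 0.543 × 900 = 488.7 lbmol/h; ν_A = −2, so ξ = 488.7/2 = 244.4 lbmol/h.
Outlet amounts (n = n₀ + ν ξ):
  A: 900 − 2(244.4) = 411.3
  B: 0 + 1(244.4) = 244.4
Total out = 655.6 lbmol/h; y_B = 244.4 / 655.6 = 0.3727.

0.373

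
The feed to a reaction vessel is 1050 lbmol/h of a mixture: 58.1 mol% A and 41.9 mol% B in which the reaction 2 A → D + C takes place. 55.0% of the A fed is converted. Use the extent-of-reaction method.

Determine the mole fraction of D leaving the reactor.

A reacted = 0.55 × 610 = 335.5 lbmol/h; ν_A = −2, so ξ = 335.5/2 = 167.8 lbmol/h.
Outlet amounts (n = n₀ + ν ξ):
  A: 610 − 2(167.8) = 274.5
  D: 0 + 1(167.8) = 167.8
  C: 0 + 1(167.8) = 167.8
  B: 439.9 (inert)
Total out = 1050 lbmol/h; y_D = 167.8 / 1050 = 0.1598.

0.16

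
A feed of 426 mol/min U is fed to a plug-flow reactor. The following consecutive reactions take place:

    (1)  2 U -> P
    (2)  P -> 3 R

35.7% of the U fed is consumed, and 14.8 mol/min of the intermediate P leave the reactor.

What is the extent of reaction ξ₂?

Conversion of U: U consumed = 2ξ₁ = 0.357 × 426 → ξ₁ = 76.04 mol/min.
P balance: n_P = 0 + 1ξ₁ − 1ξ₂ = 14.8 → ξ₂ = (1·76.04 − 14.8)/1 = 61.24 mol/min.
Outlet amounts (n = n₀ + Σ ν·ξ):
  U: 426 − 2(76.04) = 273.9
  P: 0 + 1(76.04) − 1(61.24) = 14.8
  R: 0 + 3(61.24) = 183.7

ξ₂ = 61.2 mol/min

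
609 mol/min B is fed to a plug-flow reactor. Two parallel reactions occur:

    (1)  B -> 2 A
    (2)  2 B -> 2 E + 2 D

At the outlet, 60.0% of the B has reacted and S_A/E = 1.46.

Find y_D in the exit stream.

0.217

Conversion of B: B consumed = 0.6 × 609 = 365.4 mol/min = 1ξ₁ + 2ξ₂.
Selectivity: 2ξ₁ / (2ξ₂) = 1.46 → ξ₁ = 1.46 ξ₂.
Substitute: (1·1.46 + 2) ξ₂ = 365.4 → ξ₂ = 105.6 mol/min, ξ₁ = 154.2 mol/min.
Outlet amounts (n = n₀ + Σ ν·ξ):
  B: 609 − 1(154.2) − 2(105.6) = 243.6
  A: 0 + 2(154.2) = 308.4
  E: 0 + 2(105.6) = 211.2
  D: 0 + 2(105.6) = 211.2
Total out = 974.4 mol/min; y_D = 211.2 / 974.4 = 0.2168.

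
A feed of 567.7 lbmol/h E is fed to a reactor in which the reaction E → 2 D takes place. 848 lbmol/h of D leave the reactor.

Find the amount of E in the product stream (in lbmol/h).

For D: n = n₀ + 2ξ → 848 = 0 + 2ξ, giving ξ = 424 lbmol/h.
Outlet amounts (n = n₀ + ν ξ):
  E: 567.7 − 1(424) = 143.7
  D: 0 + 2(424) = 848

144 lbmol/h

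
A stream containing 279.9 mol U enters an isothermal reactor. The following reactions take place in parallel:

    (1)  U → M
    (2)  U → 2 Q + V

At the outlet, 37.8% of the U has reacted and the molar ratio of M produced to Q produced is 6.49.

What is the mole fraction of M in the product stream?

Conversion of U: U consumed = 0.378 × 279.9 = 105.8 mol = 1ξ₁ + 1ξ₂.
Selectivity: 1ξ₁ / (2ξ₂) = 6.49 → ξ₁ = 12.98 ξ₂.
Substitute: (1·12.98 + 1) ξ₂ = 105.8 → ξ₂ = 7.568 mol, ξ₁ = 98.23 mol.
Outlet amounts (n = n₀ + Σ ν·ξ):
  U: 279.9 − 1(98.23) − 1(7.568) = 174.1
  M: 0 + 1(98.23) = 98.23
  Q: 0 + 2(7.568) = 15.14
  V: 0 + 1(7.568) = 7.568
Total out = 295 mol; y_M = 98.23 / 295 = 0.333.

0.333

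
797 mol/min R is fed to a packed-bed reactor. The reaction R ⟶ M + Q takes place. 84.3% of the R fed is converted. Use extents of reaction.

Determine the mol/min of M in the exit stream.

R reacted = 0.843 × 797 = 671.9 mol/min; ν_R = −1, so ξ = 671.9/1 = 671.9 mol/min.
Outlet amounts (n = n₀ + ν ξ):
  R: 797 − 1(671.9) = 125.1
  M: 0 + 1(671.9) = 671.9
  Q: 0 + 1(671.9) = 671.9

672 mol/min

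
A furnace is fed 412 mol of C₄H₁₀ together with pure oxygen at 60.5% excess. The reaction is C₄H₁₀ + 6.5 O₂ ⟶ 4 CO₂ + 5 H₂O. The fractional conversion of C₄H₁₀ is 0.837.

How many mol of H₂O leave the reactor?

1720 mol

Stoichiometric O₂ = 6.5 × 412 = 2678 mol; O₂ fed = 2678 × 1.605 = 4298 mol.
Fuel reacted = 0.837 × 412 → ξ = 344.8 mol.
Outlet (n = n₀ + ν ξ):
  C₄H₁₀: 412 − 1(344.8) = 67.16
  O₂: 4298 − 6.5(344.8) = 2057
  CO₂: 0 + 4(344.8) = 1379
  H₂O: 0 + 5(344.8) = 1724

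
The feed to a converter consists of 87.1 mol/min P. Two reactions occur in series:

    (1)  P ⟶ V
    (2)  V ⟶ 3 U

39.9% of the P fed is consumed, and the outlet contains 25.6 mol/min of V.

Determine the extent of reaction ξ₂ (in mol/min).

Conversion of P: P consumed = 1ξ₁ = 0.399 × 87.1 → ξ₁ = 34.75 mol/min.
V balance: n_V = 0 + 1ξ₁ − 1ξ₂ = 25.6 → ξ₂ = (1·34.75 − 25.6)/1 = 9.153 mol/min.
Outlet amounts (n = n₀ + Σ ν·ξ):
  P: 87.1 − 1(34.75) = 52.35
  V: 0 + 1(34.75) − 1(9.153) = 25.6
  U: 0 + 3(9.153) = 27.46

ξ₂ = 9.15 mol/min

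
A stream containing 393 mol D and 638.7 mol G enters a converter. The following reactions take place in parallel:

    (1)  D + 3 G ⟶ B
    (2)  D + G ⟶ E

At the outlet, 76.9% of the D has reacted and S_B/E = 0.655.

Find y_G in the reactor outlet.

0.198

Conversion of D: D consumed = 0.769 × 393 = 302.2 mol = 1ξ₁ + 1ξ₂.
Selectivity: 1ξ₁ / (1ξ₂) = 0.655 → ξ₁ = 0.655 ξ₂.
Substitute: (1·0.655 + 1) ξ₂ = 302.2 → ξ₂ = 182.6 mol, ξ₁ = 119.6 mol.
Outlet amounts (n = n₀ + Σ ν·ξ):
  D: 393 − 1(119.6) − 1(182.6) = 90.78
  G: 638.7 − 3(119.6) − 1(182.6) = 97.27
  B: 0 + 1(119.6) = 119.6
  E: 0 + 1(182.6) = 182.6
Total out = 490.3 mol; y_G = 97.27 / 490.3 = 0.1984.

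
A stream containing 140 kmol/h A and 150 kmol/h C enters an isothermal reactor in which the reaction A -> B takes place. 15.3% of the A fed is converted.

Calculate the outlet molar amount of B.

A reacted = 0.153 × 140 = 21.42 kmol/h; ν_A = −1, so ξ = 21.42/1 = 21.42 kmol/h.
Outlet amounts (n = n₀ + ν ξ):
  A: 140 − 1(21.42) = 118.6
  B: 0 + 1(21.42) = 21.42
  C: 150 (inert)

21.4 kmol/h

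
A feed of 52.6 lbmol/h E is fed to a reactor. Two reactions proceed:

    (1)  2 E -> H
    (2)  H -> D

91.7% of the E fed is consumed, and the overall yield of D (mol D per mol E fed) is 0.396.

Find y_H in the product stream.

0.115

Conversion of E: E consumed = 2ξ₁ = 0.917 × 52.6 → ξ₁ = 24.12 lbmol/h.
Yield of D: 1ξ₂ / 52.6 = 0.396 → ξ₂ = 20.83 lbmol/h.
Outlet amounts (n = n₀ + Σ ν·ξ):
  E: 52.6 − 2(24.12) = 4.366
  H: 0 + 1(24.12) − 1(20.83) = 3.287
  D: 0 + 1(20.83) = 20.83
Total out = 28.48 lbmol/h; y_H = 3.287 / 28.48 = 0.1154.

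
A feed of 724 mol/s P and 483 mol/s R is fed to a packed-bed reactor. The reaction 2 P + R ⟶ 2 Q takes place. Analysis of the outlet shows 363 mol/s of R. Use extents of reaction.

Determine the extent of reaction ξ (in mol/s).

ξ = 120 mol/s

For R: n = n₀ − 1ξ → 363 = 483 − 1ξ, giving ξ = 120 mol/s.
Outlet amounts (n = n₀ + ν ξ):
  P: 724 − 2(120) = 484
  R: 483 − 1(120) = 363
  Q: 0 + 2(120) = 240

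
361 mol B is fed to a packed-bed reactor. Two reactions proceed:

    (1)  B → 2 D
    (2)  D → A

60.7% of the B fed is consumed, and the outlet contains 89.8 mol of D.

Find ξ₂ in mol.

ξ₂ = 348 mol

Conversion of B: B consumed = 1ξ₁ = 0.607 × 361 → ξ₁ = 219.1 mol.
D balance: n_D = 0 + 2ξ₁ − 1ξ₂ = 89.8 → ξ₂ = (2·219.1 − 89.8)/1 = 348.5 mol.
Outlet amounts (n = n₀ + Σ ν·ξ):
  B: 361 − 1(219.1) = 141.9
  D: 0 + 2(219.1) − 1(348.5) = 89.8
  A: 0 + 1(348.5) = 348.5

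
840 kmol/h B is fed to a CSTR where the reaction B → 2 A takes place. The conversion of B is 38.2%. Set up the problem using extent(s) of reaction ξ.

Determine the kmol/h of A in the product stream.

B reacted = 0.382 × 840 = 320.9 kmol/h; ν_B = −1, so ξ = 320.9/1 = 320.9 kmol/h.
Outlet amounts (n = n₀ + ν ξ):
  B: 840 − 1(320.9) = 519.1
  A: 0 + 2(320.9) = 641.8

642 kmol/h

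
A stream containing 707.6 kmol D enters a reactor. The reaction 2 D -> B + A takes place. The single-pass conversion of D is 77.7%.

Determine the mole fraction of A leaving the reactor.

0.389

D reacted = 0.777 × 707.6 = 549.8 kmol; ν_D = −2, so ξ = 549.8/2 = 274.9 kmol.
Outlet amounts (n = n₀ + ν ξ):
  D: 707.6 − 2(274.9) = 157.8
  B: 0 + 1(274.9) = 274.9
  A: 0 + 1(274.9) = 274.9
Total out = 707.6 kmol; y_A = 274.9 / 707.6 = 0.3885.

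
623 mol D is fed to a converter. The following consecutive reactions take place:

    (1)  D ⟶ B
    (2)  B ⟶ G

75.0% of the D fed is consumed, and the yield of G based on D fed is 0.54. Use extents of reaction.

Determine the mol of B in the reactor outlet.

131 mol

Conversion of D: D consumed = 1ξ₁ = 0.75 × 623 → ξ₁ = 467.2 mol.
Yield of G: 1ξ₂ / 623 = 0.54 → ξ₂ = 336.4 mol.
Outlet amounts (n = n₀ + Σ ν·ξ):
  D: 623 − 1(467.2) = 155.8
  B: 0 + 1(467.2) − 1(336.4) = 130.8
  G: 0 + 1(336.4) = 336.4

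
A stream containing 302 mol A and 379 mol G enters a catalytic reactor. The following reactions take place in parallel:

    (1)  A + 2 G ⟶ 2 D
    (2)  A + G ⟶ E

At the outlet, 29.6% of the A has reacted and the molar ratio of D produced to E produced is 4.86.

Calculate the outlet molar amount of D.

Conversion of A: A consumed = 0.296 × 302 = 89.39 mol = 1ξ₁ + 1ξ₂.
Selectivity: 2ξ₁ / (1ξ₂) = 4.86 → ξ₁ = 2.43 ξ₂.
Substitute: (1·2.43 + 1) ξ₂ = 89.39 → ξ₂ = 26.06 mol, ξ₁ = 63.33 mol.
Outlet amounts (n = n₀ + Σ ν·ξ):
  A: 302 − 1(63.33) − 1(26.06) = 212.6
  G: 379 − 2(63.33) − 1(26.06) = 226.3
  D: 0 + 2(63.33) = 126.7
  E: 0 + 1(26.06) = 26.06

127 mol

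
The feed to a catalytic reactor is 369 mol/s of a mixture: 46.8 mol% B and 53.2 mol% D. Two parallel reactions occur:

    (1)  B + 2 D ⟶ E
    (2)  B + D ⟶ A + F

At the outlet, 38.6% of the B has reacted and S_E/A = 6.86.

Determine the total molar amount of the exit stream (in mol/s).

253 mol/s

Conversion of B: B consumed = 0.386 × 172.7 = 66.66 mol/s = 1ξ₁ + 1ξ₂.
Selectivity: 1ξ₁ / (1ξ₂) = 6.86 → ξ₁ = 6.86 ξ₂.
Substitute: (1·6.86 + 1) ξ₂ = 66.66 → ξ₂ = 8.481 mol/s, ξ₁ = 58.18 mol/s.
Outlet amounts (n = n₀ + Σ ν·ξ):
  B: 172.7 − 1(58.18) − 1(8.481) = 106
  D: 196.3 − 2(58.18) − 1(8.481) = 71.47
  E: 0 + 1(58.18) = 58.18
  A: 0 + 1(8.481) = 8.481
  F: 0 + 1(8.481) = 8.481
Total out = 106 + 71.47 + 58.18 + 8.481 + 8.481 = 252.6 mol/s.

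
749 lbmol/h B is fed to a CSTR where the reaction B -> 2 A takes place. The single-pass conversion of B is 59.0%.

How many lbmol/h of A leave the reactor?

884 lbmol/h

B reacted = 0.59 × 749 = 441.9 lbmol/h; ν_B = −1, so ξ = 441.9/1 = 441.9 lbmol/h.
Outlet amounts (n = n₀ + ν ξ):
  B: 749 − 1(441.9) = 307.1
  A: 0 + 2(441.9) = 883.8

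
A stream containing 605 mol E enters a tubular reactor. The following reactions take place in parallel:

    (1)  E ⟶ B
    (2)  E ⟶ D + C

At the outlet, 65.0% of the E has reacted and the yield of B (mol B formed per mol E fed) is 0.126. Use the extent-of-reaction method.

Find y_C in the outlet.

0.344

Yield of B: 1ξ₁ / 605 = 0.126 → ξ₁ = 76.23 mol.
Conversion of E: 1ξ₁ + 1ξ₂ = 0.65 × 605 = 393.2 → ξ₂ = 317 mol.
Outlet amounts (n = n₀ + Σ ν·ξ):
  E: 605 − 1(76.23) − 1(317) = 211.8
  B: 0 + 1(76.23) = 76.23
  D: 0 + 1(317) = 317
  C: 0 + 1(317) = 317
Total out = 922 mol; y_C = 317 / 922 = 0.3438.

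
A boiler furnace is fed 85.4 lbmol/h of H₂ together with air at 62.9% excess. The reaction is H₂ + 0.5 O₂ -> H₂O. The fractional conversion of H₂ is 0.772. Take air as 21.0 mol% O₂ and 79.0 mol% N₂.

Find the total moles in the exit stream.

Stoichiometric O₂ = 0.5 × 85.4 = 42.7 lbmol/h; O₂ fed = 42.7 × 1.629 = 69.56 lbmol/h.
N₂ fed = 69.56 × 79/21 = 261.7 lbmol/h.
Fuel reacted = 0.772 × 85.4 → ξ = 65.93 lbmol/h.
Outlet (n = n₀ + ν ξ):
  H₂: 85.4 − 1(65.93) = 19.47
  O₂: 69.56 − 0.5(65.93) = 36.59
  N₂: 261.7 (inert)
  H₂O: 0 + 1(65.93) = 65.93
Total out = 19.47 + 36.59 + 261.7 + 65.93 = 383.7 lbmol/h.

384 lbmol/h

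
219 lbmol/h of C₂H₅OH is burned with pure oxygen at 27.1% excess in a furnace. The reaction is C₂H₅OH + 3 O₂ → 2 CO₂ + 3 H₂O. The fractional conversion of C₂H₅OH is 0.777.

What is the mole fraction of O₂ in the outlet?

0.265

Stoichiometric O₂ = 3 × 219 = 657 lbmol/h; O₂ fed = 657 × 1.271 = 835 lbmol/h.
Fuel reacted = 0.777 × 219 → ξ = 170.2 lbmol/h.
Outlet (n = n₀ + ν ξ):
  C₂H₅OH: 219 − 1(170.2) = 48.84
  O₂: 835 − 3(170.2) = 324.6
  CO₂: 0 + 2(170.2) = 340.3
  H₂O: 0 + 3(170.2) = 510.5
Total out = 1224 lbmol/h; y_O₂ = 324.6 / 1224 = 0.2651.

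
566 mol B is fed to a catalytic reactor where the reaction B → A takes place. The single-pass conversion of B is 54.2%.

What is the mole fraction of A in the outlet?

0.542

B reacted = 0.542 × 566 = 306.8 mol; ν_B = −1, so ξ = 306.8/1 = 306.8 mol.
Outlet amounts (n = n₀ + ν ξ):
  B: 566 − 1(306.8) = 259.2
  A: 0 + 1(306.8) = 306.8
Total out = 566 mol; y_A = 306.8 / 566 = 0.542.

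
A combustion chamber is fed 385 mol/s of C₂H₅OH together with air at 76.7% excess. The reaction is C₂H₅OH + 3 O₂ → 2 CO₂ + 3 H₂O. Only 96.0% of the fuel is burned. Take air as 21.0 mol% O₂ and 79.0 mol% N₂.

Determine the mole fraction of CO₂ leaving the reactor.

Stoichiometric O₂ = 3 × 385 = 1155 mol/s; O₂ fed = 1155 × 1.767 = 2041 mol/s.
N₂ fed = 2041 × 79/21 = 7678 mol/s.
Fuel reacted = 0.96 × 385 → ξ = 369.6 mol/s.
Outlet (n = n₀ + ν ξ):
  C₂H₅OH: 385 − 1(369.6) = 15.4
  O₂: 2041 − 3(369.6) = 932.1
  N₂: 7678 (inert)
  CO₂: 0 + 2(369.6) = 739.2
  H₂O: 0 + 3(369.6) = 1109
Total out = 10470 mol/s; y_CO₂ = 739.2 / 10470 = 0.07058.

0.0706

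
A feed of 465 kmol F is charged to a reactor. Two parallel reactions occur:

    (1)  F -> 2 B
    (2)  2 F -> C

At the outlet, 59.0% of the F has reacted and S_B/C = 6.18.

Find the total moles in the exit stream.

578 kmol

Conversion of F: F consumed = 0.59 × 465 = 274.3 kmol = 1ξ₁ + 2ξ₂.
Selectivity: 2ξ₁ / (1ξ₂) = 6.18 → ξ₁ = 3.09 ξ₂.
Substitute: (1·3.09 + 2) ξ₂ = 274.3 → ξ₂ = 53.9 kmol, ξ₁ = 166.6 kmol.
Outlet amounts (n = n₀ + Σ ν·ξ):
  F: 465 − 1(166.6) − 2(53.9) = 190.7
  B: 0 + 2(166.6) = 333.1
  C: 0 + 1(53.9) = 53.9
Total out = 190.7 + 333.1 + 53.9 = 577.7 kmol.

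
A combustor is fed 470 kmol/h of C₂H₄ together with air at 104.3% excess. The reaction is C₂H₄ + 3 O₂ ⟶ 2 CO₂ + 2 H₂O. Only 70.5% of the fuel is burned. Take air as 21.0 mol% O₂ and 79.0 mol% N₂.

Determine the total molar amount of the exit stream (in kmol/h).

14200 kmol/h

Stoichiometric O₂ = 3 × 470 = 1410 kmol/h; O₂ fed = 1410 × 2.043 = 2881 kmol/h.
N₂ fed = 2881 × 79/21 = 10840 kmol/h.
Fuel reacted = 0.705 × 470 → ξ = 331.3 kmol/h.
Outlet (n = n₀ + ν ξ):
  C₂H₄: 470 − 1(331.3) = 138.7
  O₂: 2881 − 3(331.3) = 1887
  N₂: 10840 (inert)
  CO₂: 0 + 2(331.3) = 662.7
  H₂O: 0 + 2(331.3) = 662.7
Total out = 138.7 + 1887 + 10840 + 662.7 + 662.7 = 14190 kmol/h.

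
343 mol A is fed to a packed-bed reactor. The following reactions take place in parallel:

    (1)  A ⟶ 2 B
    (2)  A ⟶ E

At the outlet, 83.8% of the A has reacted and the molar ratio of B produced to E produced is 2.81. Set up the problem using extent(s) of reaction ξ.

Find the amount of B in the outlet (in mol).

Conversion of A: A consumed = 0.838 × 343 = 287.4 mol = 1ξ₁ + 1ξ₂.
Selectivity: 2ξ₁ / (1ξ₂) = 2.81 → ξ₁ = 1.405 ξ₂.
Substitute: (1·1.405 + 1) ξ₂ = 287.4 → ξ₂ = 119.5 mol, ξ₁ = 167.9 mol.
Outlet amounts (n = n₀ + Σ ν·ξ):
  A: 343 − 1(167.9) − 1(119.5) = 55.57
  B: 0 + 2(167.9) = 335.8
  E: 0 + 1(119.5) = 119.5

336 mol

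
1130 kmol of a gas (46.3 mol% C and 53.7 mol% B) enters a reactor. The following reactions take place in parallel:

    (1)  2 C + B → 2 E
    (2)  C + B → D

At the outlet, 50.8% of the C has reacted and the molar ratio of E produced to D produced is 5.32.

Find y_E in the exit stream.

Conversion of C: C consumed = 0.508 × 523.2 = 265.8 kmol = 2ξ₁ + 1ξ₂.
Selectivity: 2ξ₁ / (1ξ₂) = 5.32 → ξ₁ = 2.66 ξ₂.
Substitute: (2·2.66 + 1) ξ₂ = 265.8 → ξ₂ = 42.05 kmol, ξ₁ = 111.9 kmol.
Outlet amounts (n = n₀ + Σ ν·ξ):
  C: 523.2 − 2(111.9) − 1(42.05) = 257.4
  B: 606.8 − 1(111.9) − 1(42.05) = 452.9
  E: 0 + 2(111.9) = 223.7
  D: 0 + 1(42.05) = 42.05
Total out = 976.1 kmol; y_E = 223.7 / 976.1 = 0.2292.

0.229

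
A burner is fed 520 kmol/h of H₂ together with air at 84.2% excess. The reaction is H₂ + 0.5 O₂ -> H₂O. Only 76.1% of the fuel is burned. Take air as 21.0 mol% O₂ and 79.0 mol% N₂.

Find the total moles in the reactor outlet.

Stoichiometric O₂ = 0.5 × 520 = 260 kmol/h; O₂ fed = 260 × 1.842 = 478.9 kmol/h.
N₂ fed = 478.9 × 79/21 = 1802 kmol/h.
Fuel reacted = 0.761 × 520 → ξ = 395.7 kmol/h.
Outlet (n = n₀ + ν ξ):
  H₂: 520 − 1(395.7) = 124.3
  O₂: 478.9 − 0.5(395.7) = 281.1
  N₂: 1802 (inert)
  H₂O: 0 + 1(395.7) = 395.7
Total out = 124.3 + 281.1 + 1802 + 395.7 = 2603 kmol/h.

2600 kmol/h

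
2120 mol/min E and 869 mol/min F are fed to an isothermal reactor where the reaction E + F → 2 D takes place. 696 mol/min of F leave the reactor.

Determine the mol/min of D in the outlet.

For F: n = n₀ − 1ξ → 696 = 869 − 1ξ, giving ξ = 173 mol/min.
Outlet amounts (n = n₀ + ν ξ):
  E: 2120 − 1(173) = 1947
  F: 869 − 1(173) = 696
  D: 0 + 2(173) = 346

346 mol/min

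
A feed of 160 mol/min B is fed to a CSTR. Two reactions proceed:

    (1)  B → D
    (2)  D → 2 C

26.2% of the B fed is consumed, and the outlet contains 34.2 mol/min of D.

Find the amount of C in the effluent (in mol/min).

15.4 mol/min

Conversion of B: B consumed = 1ξ₁ = 0.262 × 160 → ξ₁ = 41.92 mol/min.
D balance: n_D = 0 + 1ξ₁ − 1ξ₂ = 34.2 → ξ₂ = (1·41.92 − 34.2)/1 = 7.72 mol/min.
Outlet amounts (n = n₀ + Σ ν·ξ):
  B: 160 − 1(41.92) = 118.1
  D: 0 + 1(41.92) − 1(7.72) = 34.2
  C: 0 + 2(7.72) = 15.44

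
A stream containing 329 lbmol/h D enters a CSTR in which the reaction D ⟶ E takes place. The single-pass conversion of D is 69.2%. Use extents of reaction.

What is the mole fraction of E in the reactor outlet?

0.692

D reacted = 0.692 × 329 = 227.7 lbmol/h; ν_D = −1, so ξ = 227.7/1 = 227.7 lbmol/h.
Outlet amounts (n = n₀ + ν ξ):
  D: 329 − 1(227.7) = 101.3
  E: 0 + 1(227.7) = 227.7
Total out = 329 lbmol/h; y_E = 227.7 / 329 = 0.692.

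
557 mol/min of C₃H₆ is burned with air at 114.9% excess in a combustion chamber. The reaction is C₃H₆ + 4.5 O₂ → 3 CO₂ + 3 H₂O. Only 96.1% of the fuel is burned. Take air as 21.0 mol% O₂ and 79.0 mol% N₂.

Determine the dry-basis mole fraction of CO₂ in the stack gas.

0.0646

Stoichiometric O₂ = 4.5 × 557 = 2506 mol/min; O₂ fed = 2506 × 2.149 = 5386 mol/min.
N₂ fed = 5386 × 79/21 = 20260 mol/min.
Fuel reacted = 0.961 × 557 → ξ = 535.3 mol/min.
Outlet (n = n₀ + ν ξ):
  C₃H₆: 557 − 1(535.3) = 21.72
  O₂: 5386 − 4.5(535.3) = 2978
  N₂: 20260 (inert)
  CO₂: 0 + 3(535.3) = 1606
  H₂O: 0 + 3(535.3) = 1606
Dry total = 24870 mol/min; y_CO₂ (dry) = 1606 / 24870 = 0.06457.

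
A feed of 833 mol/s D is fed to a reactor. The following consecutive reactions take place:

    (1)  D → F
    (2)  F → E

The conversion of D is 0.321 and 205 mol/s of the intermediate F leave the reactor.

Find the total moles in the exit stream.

833 mol/s

Conversion of D: D consumed = 1ξ₁ = 0.321 × 833 → ξ₁ = 267.4 mol/s.
F balance: n_F = 0 + 1ξ₁ − 1ξ₂ = 205 → ξ₂ = (1·267.4 − 205)/1 = 62.39 mol/s.
Outlet amounts (n = n₀ + Σ ν·ξ):
  D: 833 − 1(267.4) = 565.6
  F: 0 + 1(267.4) − 1(62.39) = 205
  E: 0 + 1(62.39) = 62.39
Total out = 565.6 + 205 + 62.39 = 833 mol/s.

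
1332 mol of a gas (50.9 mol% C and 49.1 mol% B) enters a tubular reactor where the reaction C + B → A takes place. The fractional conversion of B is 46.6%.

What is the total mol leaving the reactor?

B reacted = 0.466 × 654 = 304.8 mol; ν_B = −1, so ξ = 304.8/1 = 304.8 mol.
Outlet amounts (n = n₀ + ν ξ):
  C: 678 − 1(304.8) = 373.2
  B: 654 − 1(304.8) = 349.2
  A: 0 + 1(304.8) = 304.8
Total out = 373.2 + 349.2 + 304.8 = 1027 mol.

1030 mol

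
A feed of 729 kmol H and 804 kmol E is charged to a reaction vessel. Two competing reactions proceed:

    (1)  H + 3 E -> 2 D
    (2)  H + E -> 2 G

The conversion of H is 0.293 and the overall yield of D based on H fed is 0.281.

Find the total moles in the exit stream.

1330 kmol

Yield of D: 2ξ₁ / 729 = 0.281 → ξ₁ = 102.4 kmol.
Conversion of H: 1ξ₁ + 1ξ₂ = 0.293 × 729 = 213.6 → ξ₂ = 111.2 kmol.
Outlet amounts (n = n₀ + Σ ν·ξ):
  H: 729 − 1(102.4) − 1(111.2) = 515.4
  E: 804 − 3(102.4) − 1(111.2) = 385.6
  D: 0 + 2(102.4) = 204.8
  G: 0 + 2(111.2) = 222.3
Total out = 515.4 + 385.6 + 204.8 + 222.3 = 1328 kmol.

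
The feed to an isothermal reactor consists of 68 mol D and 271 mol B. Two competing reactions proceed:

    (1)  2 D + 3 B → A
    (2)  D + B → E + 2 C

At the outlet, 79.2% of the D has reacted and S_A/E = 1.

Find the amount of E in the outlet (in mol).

18 mol

Conversion of D: D consumed = 0.792 × 68 = 53.86 mol = 2ξ₁ + 1ξ₂.
Selectivity: 1ξ₁ / (1ξ₂) = 1 → ξ₁ = 1 ξ₂.
Substitute: (2·1 + 1) ξ₂ = 53.86 → ξ₂ = 17.95 mol, ξ₁ = 17.95 mol.
Outlet amounts (n = n₀ + Σ ν·ξ):
  D: 68 − 2(17.95) − 1(17.95) = 14.14
  B: 271 − 3(17.95) − 1(17.95) = 199.2
  A: 0 + 1(17.95) = 17.95
  E: 0 + 1(17.95) = 17.95
  C: 0 + 2(17.95) = 35.9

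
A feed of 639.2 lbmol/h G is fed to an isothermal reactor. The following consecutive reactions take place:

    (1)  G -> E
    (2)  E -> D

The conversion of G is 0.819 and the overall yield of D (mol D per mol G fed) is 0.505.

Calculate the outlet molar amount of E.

Conversion of G: G consumed = 1ξ₁ = 0.819 × 639.2 → ξ₁ = 523.5 lbmol/h.
Yield of D: 1ξ₂ / 639.2 = 0.505 → ξ₂ = 322.8 lbmol/h.
Outlet amounts (n = n₀ + Σ ν·ξ):
  G: 639.2 − 1(523.5) = 115.7
  E: 0 + 1(523.5) − 1(322.8) = 200.7
  D: 0 + 1(322.8) = 322.8

201 lbmol/h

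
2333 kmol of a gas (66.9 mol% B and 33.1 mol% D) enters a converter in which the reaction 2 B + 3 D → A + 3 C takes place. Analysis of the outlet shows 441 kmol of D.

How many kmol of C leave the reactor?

331 kmol

For D: n = n₀ − 3ξ → 441 = 772.2 − 3ξ, giving ξ = 110.4 kmol.
Outlet amounts (n = n₀ + ν ξ):
  B: 1561 − 2(110.4) = 1340
  D: 772.2 − 3(110.4) = 441
  A: 0 + 1(110.4) = 110.4
  C: 0 + 3(110.4) = 331.2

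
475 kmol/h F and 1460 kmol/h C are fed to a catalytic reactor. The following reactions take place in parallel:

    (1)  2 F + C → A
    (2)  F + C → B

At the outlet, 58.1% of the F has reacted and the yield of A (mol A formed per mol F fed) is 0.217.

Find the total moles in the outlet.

1660 kmol/h

Yield of A: 1ξ₁ / 475 = 0.217 → ξ₁ = 103.1 kmol/h.
Conversion of F: 2ξ₁ + 1ξ₂ = 0.581 × 475 = 276 → ξ₂ = 69.82 kmol/h.
Outlet amounts (n = n₀ + Σ ν·ξ):
  F: 475 − 2(103.1) − 1(69.82) = 199
  C: 1460 − 1(103.1) − 1(69.82) = 1287
  A: 0 + 1(103.1) = 103.1
  B: 0 + 1(69.82) = 69.82
Total out = 199 + 1287 + 103.1 + 69.82 = 1659 kmol/h.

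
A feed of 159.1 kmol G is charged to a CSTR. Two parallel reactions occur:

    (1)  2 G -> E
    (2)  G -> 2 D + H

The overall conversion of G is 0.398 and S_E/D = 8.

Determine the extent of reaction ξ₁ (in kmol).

ξ₁ = 30.7 kmol

Conversion of G: G consumed = 0.398 × 159.1 = 63.32 kmol = 2ξ₁ + 1ξ₂.
Selectivity: 1ξ₁ / (2ξ₂) = 8 → ξ₁ = 16 ξ₂.
Substitute: (2·16 + 1) ξ₂ = 63.32 → ξ₂ = 1.919 kmol, ξ₁ = 30.7 kmol.
Outlet amounts (n = n₀ + Σ ν·ξ):
  G: 159.1 − 2(30.7) − 1(1.919) = 95.78
  E: 0 + 1(30.7) = 30.7
  D: 0 + 2(1.919) = 3.838
  H: 0 + 1(1.919) = 1.919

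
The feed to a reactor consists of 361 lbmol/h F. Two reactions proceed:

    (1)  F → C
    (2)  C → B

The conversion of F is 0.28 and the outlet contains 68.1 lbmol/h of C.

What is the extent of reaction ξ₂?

ξ₂ = 33 lbmol/h

Conversion of F: F consumed = 1ξ₁ = 0.28 × 361 → ξ₁ = 101.1 lbmol/h.
C balance: n_C = 0 + 1ξ₁ − 1ξ₂ = 68.1 → ξ₂ = (1·101.1 − 68.1)/1 = 32.98 lbmol/h.
Outlet amounts (n = n₀ + Σ ν·ξ):
  F: 361 − 1(101.1) = 259.9
  C: 0 + 1(101.1) − 1(32.98) = 68.1
  B: 0 + 1(32.98) = 32.98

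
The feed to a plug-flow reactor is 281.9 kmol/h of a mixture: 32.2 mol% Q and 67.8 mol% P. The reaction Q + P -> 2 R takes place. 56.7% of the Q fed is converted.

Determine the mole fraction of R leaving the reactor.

Q reacted = 0.567 × 90.77 = 51.47 kmol/h; ν_Q = −1, so ξ = 51.47/1 = 51.47 kmol/h.
Outlet amounts (n = n₀ + ν ξ):
  Q: 90.77 − 1(51.47) = 39.3
  P: 191.1 − 1(51.47) = 139.7
  R: 0 + 2(51.47) = 102.9
Total out = 281.9 kmol/h; y_R = 102.9 / 281.9 = 0.3651.

0.365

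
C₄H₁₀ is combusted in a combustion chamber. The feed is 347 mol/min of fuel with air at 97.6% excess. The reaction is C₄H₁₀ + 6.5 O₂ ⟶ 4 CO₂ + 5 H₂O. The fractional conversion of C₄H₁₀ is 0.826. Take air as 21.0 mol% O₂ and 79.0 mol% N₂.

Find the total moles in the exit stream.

Stoichiometric O₂ = 6.5 × 347 = 2256 mol/min; O₂ fed = 2256 × 1.976 = 4457 mol/min.
N₂ fed = 4457 × 79/21 = 16770 mol/min.
Fuel reacted = 0.826 × 347 → ξ = 286.6 mol/min.
Outlet (n = n₀ + ν ξ):
  C₄H₁₀: 347 − 1(286.6) = 60.38
  O₂: 4457 − 6.5(286.6) = 2594
  N₂: 16770 (inert)
  CO₂: 0 + 4(286.6) = 1146
  H₂O: 0 + 5(286.6) = 1433
Total out = 60.38 + 2594 + 16770 + 1146 + 1433 = 22000 mol/min.

22000 mol/min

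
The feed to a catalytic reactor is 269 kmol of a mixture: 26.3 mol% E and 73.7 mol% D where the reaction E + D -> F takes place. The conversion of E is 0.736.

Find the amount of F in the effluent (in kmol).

52.1 kmol

E reacted = 0.736 × 70.75 = 52.07 kmol; ν_E = −1, so ξ = 52.07/1 = 52.07 kmol.
Outlet amounts (n = n₀ + ν ξ):
  E: 70.75 − 1(52.07) = 18.68
  D: 198.3 − 1(52.07) = 146.2
  F: 0 + 1(52.07) = 52.07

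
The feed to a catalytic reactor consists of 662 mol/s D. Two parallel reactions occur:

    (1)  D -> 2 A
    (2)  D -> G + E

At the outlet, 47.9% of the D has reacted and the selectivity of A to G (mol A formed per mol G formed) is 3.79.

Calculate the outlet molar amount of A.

415 mol/s

Conversion of D: D consumed = 0.479 × 662 = 317.1 mol/s = 1ξ₁ + 1ξ₂.
Selectivity: 2ξ₁ / (1ξ₂) = 3.79 → ξ₁ = 1.895 ξ₂.
Substitute: (1·1.895 + 1) ξ₂ = 317.1 → ξ₂ = 109.5 mol/s, ξ₁ = 207.6 mol/s.
Outlet amounts (n = n₀ + Σ ν·ξ):
  D: 662 − 1(207.6) − 1(109.5) = 344.9
  A: 0 + 2(207.6) = 415.1
  G: 0 + 1(109.5) = 109.5
  E: 0 + 1(109.5) = 109.5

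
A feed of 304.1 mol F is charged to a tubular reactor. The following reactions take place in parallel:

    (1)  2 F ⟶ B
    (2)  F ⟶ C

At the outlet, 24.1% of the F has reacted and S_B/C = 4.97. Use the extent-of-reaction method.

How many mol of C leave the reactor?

Conversion of F: F consumed = 0.241 × 304.1 = 73.29 mol = 2ξ₁ + 1ξ₂.
Selectivity: 1ξ₁ / (1ξ₂) = 4.97 → ξ₁ = 4.97 ξ₂.
Substitute: (2·4.97 + 1) ξ₂ = 73.29 → ξ₂ = 6.699 mol, ξ₁ = 33.29 mol.
Outlet amounts (n = n₀ + Σ ν·ξ):
  F: 304.1 − 2(33.29) − 1(6.699) = 230.8
  B: 0 + 1(33.29) = 33.29
  C: 0 + 1(6.699) = 6.699

6.7 mol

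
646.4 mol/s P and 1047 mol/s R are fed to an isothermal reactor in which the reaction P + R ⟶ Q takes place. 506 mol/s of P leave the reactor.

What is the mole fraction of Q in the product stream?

For P: n = n₀ − 1ξ → 506 = 646.4 − 1ξ, giving ξ = 140.4 mol/s.
Outlet amounts (n = n₀ + ν ξ):
  P: 646.4 − 1(140.4) = 506
  R: 1047 − 1(140.4) = 906.6
  Q: 0 + 1(140.4) = 140.4
Total out = 1553 mol/s; y_Q = 140.4 / 1553 = 0.09041.

0.0904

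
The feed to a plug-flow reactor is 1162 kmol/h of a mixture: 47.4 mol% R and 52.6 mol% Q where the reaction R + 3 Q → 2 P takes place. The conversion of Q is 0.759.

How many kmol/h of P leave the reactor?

309 kmol/h

Q reacted = 0.759 × 611.2 = 463.9 kmol/h; ν_Q = −3, so ξ = 463.9/3 = 154.6 kmol/h.
Outlet amounts (n = n₀ + ν ξ):
  R: 550.8 − 1(154.6) = 396.2
  Q: 611.2 − 3(154.6) = 147.3
  P: 0 + 2(154.6) = 309.3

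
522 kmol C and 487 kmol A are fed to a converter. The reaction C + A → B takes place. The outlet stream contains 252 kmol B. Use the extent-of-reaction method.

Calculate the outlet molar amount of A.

235 kmol

For B: n = n₀ + 1ξ → 252 = 0 + 1ξ, giving ξ = 252 kmol.
Outlet amounts (n = n₀ + ν ξ):
  C: 522 − 1(252) = 270
  A: 487 − 1(252) = 235
  B: 0 + 1(252) = 252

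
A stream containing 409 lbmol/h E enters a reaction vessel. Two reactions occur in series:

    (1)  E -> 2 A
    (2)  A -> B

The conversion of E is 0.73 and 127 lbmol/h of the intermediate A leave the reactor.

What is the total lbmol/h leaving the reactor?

Conversion of E: E consumed = 1ξ₁ = 0.73 × 409 → ξ₁ = 298.6 lbmol/h.
A balance: n_A = 0 + 2ξ₁ − 1ξ₂ = 127 → ξ₂ = (2·298.6 − 127)/1 = 470.1 lbmol/h.
Outlet amounts (n = n₀ + Σ ν·ξ):
  E: 409 − 1(298.6) = 110.4
  A: 0 + 2(298.6) − 1(470.1) = 127
  B: 0 + 1(470.1) = 470.1
Total out = 110.4 + 127 + 470.1 = 707.6 lbmol/h.

708 lbmol/h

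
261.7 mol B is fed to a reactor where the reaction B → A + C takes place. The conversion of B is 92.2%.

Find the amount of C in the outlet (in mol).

B reacted = 0.922 × 261.7 = 241.3 mol; ν_B = −1, so ξ = 241.3/1 = 241.3 mol.
Outlet amounts (n = n₀ + ν ξ):
  B: 261.7 − 1(241.3) = 20.41
  A: 0 + 1(241.3) = 241.3
  C: 0 + 1(241.3) = 241.3

241 mol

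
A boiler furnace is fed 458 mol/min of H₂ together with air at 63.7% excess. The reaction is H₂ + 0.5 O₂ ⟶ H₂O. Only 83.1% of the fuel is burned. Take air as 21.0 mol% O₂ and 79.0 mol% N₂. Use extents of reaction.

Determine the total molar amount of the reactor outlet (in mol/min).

2050 mol/min

Stoichiometric O₂ = 0.5 × 458 = 229 mol/min; O₂ fed = 229 × 1.637 = 374.9 mol/min.
N₂ fed = 374.9 × 79/21 = 1410 mol/min.
Fuel reacted = 0.831 × 458 → ξ = 380.6 mol/min.
Outlet (n = n₀ + ν ξ):
  H₂: 458 − 1(380.6) = 77.4
  O₂: 374.9 − 0.5(380.6) = 184.6
  N₂: 1410 (inert)
  H₂O: 0 + 1(380.6) = 380.6
Total out = 77.4 + 184.6 + 1410 + 380.6 = 2053 mol/min.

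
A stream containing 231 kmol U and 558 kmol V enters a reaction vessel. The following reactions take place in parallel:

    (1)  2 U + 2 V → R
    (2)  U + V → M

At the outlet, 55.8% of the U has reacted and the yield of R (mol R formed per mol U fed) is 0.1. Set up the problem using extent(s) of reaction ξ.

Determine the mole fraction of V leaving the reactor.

Yield of R: 1ξ₁ / 231 = 0.1 → ξ₁ = 23.1 kmol.
Conversion of U: 2ξ₁ + 1ξ₂ = 0.558 × 231 = 128.9 → ξ₂ = 82.7 kmol.
Outlet amounts (n = n₀ + Σ ν·ξ):
  U: 231 − 2(23.1) − 1(82.7) = 102.1
  V: 558 − 2(23.1) − 1(82.7) = 429.1
  R: 0 + 1(23.1) = 23.1
  M: 0 + 1(82.7) = 82.7
Total out = 637 kmol; y_V = 429.1 / 637 = 0.6736.

0.674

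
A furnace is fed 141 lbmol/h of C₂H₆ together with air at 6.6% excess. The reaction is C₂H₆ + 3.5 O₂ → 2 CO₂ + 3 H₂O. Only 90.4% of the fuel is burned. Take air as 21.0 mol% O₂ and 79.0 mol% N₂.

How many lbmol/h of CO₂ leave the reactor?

Stoichiometric O₂ = 3.5 × 141 = 493.5 lbmol/h; O₂ fed = 493.5 × 1.066 = 526.1 lbmol/h.
N₂ fed = 526.1 × 79/21 = 1979 lbmol/h.
Fuel reacted = 0.904 × 141 → ξ = 127.5 lbmol/h.
Outlet (n = n₀ + ν ξ):
  C₂H₆: 141 − 1(127.5) = 13.54
  O₂: 526.1 − 3.5(127.5) = 79.95
  N₂: 1979 (inert)
  CO₂: 0 + 2(127.5) = 254.9
  H₂O: 0 + 3(127.5) = 382.4

255 lbmol/h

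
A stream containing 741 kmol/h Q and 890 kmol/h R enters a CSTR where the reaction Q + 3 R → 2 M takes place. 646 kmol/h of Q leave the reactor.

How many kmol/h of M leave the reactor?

190 kmol/h

For Q: n = n₀ − 1ξ → 646 = 741 − 1ξ, giving ξ = 95 kmol/h.
Outlet amounts (n = n₀ + ν ξ):
  Q: 741 − 1(95) = 646
  R: 890 − 3(95) = 605
  M: 0 + 2(95) = 190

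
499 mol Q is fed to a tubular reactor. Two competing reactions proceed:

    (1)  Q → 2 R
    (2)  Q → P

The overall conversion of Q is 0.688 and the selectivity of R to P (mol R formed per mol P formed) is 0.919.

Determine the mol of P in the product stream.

Conversion of Q: Q consumed = 0.688 × 499 = 343.3 mol = 1ξ₁ + 1ξ₂.
Selectivity: 2ξ₁ / (1ξ₂) = 0.919 → ξ₁ = 0.4595 ξ₂.
Substitute: (1·0.4595 + 1) ξ₂ = 343.3 → ξ₂ = 235.2 mol, ξ₁ = 108.1 mol.
Outlet amounts (n = n₀ + Σ ν·ξ):
  Q: 499 − 1(108.1) − 1(235.2) = 155.7
  R: 0 + 2(108.1) = 216.2
  P: 0 + 1(235.2) = 235.2

235 mol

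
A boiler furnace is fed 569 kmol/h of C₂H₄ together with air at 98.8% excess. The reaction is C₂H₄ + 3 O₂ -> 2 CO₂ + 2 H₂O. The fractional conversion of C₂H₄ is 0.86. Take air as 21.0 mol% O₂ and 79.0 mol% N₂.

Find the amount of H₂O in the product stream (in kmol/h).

Stoichiometric O₂ = 3 × 569 = 1707 kmol/h; O₂ fed = 1707 × 1.988 = 3394 kmol/h.
N₂ fed = 3394 × 79/21 = 12770 kmol/h.
Fuel reacted = 0.86 × 569 → ξ = 489.3 kmol/h.
Outlet (n = n₀ + ν ξ):
  C₂H₄: 569 − 1(489.3) = 79.66
  O₂: 3394 − 3(489.3) = 1925
  N₂: 12770 (inert)
  CO₂: 0 + 2(489.3) = 978.7
  H₂O: 0 + 2(489.3) = 978.7

979 kmol/h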